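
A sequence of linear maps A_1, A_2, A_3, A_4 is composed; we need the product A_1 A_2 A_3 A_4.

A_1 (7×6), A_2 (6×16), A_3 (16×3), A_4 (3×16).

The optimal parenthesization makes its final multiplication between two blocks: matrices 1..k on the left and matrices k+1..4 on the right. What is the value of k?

3

Adjacent pairs: A_1A_2 = 7·6·16 = 672; A_2A_3 = 6·16·3 = 288; A_3A_4 = 16·3·16 = 768.
Length 3: A_1..A_3: k=1: 0+288+7·6·3=414; k=2: 672+0+7·16·3=1008 → min 414 | A_2..A_4: k=2: 0+768+6·16·16=2304; k=3: 288+0+6·3·16=576 → min 576.
Top-level splits: k=1: (A_1..A_1)·(A_2..A_4) → 0+576+7·6·16 = 1248; k=2: (A_1..A_2)·(A_3..A_4) → 672+768+7·16·16 = 3232; k=3: (A_1..A_3)·(A_4..A_4) → 414+0+7·3·16 = 750.
Best split is after A_3, i.e. k = 3.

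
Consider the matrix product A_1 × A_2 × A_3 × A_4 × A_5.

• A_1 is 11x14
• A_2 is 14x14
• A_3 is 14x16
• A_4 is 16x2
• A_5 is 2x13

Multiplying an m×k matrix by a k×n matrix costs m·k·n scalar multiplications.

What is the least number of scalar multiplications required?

Adjacent pairs: A_1A_2 = 11·14·14 = 2156; A_2A_3 = 14·14·16 = 3136; A_3A_4 = 14·16·2 = 448; A_4A_5 = 16·2·13 = 416.
Length 3: A_1..A_3: k=1: 0+3136+11·14·16=5600; k=2: 2156+0+11·14·16=4620 → min 4620 | A_2..A_4: k=2: 0+448+14·14·2=840; k=3: 3136+0+14·16·2=3584 → min 840 | A_3..A_5: k=3: 0+416+14·16·13=3328; k=4: 448+0+14·2·13=812 → min 812.
Length 4: A_1..A_4: k=1: 0+840+11·14·2=1148; k=2: 2156+448+11·14·2=2912; k=3: 4620+0+11·16·2=4972 → min 1148 | A_2..A_5: k=2: 0+812+14·14·13=3360; k=3: 3136+416+14·16·13=6464; k=4: 840+0+14·2·13=1204 → min 1204.
Length 5: A_1..A_5: k=1: 0+1204+11·14·13=3206; k=2: 2156+812+11·14·13=4970; k=3: 4620+416+11·16·13=7324; k=4: 1148+0+11·2·13=1434 → min 1434.
Optimal order: ((A_1 × (A_2 × (A_3 × A_4))) × A_5) with cost 1434.

1434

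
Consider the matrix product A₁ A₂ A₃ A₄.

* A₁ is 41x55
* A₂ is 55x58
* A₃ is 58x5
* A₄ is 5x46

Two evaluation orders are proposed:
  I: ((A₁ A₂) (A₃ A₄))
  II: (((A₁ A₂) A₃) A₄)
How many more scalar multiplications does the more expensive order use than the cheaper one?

Order I = ((A₁ A₂) (A₃ A₄)): (A₁ A₂): 41×55 by 55×58 → 41×58, cost 41·55·58 = 130790; (A₃ A₄): 58×5 by 5×46 → 58×46, cost 58·5·46 = 13340; ((A₁ A₂) (A₃ A₄)): 41×58 by 58×46 → 41×46, cost 41·58·46 = 109388; cumulative 253518. Total 253518.
Order II = (((A₁ A₂) A₃) A₄): (A₁ A₂): 41×55 by 55×58 → 41×58, cost 41·55·58 = 130790; ((A₁ A₂) A₃): 41×58 by 58×5 → 41×5, cost 41·58·5 = 11890; cumulative 142680; (((A₁ A₂) A₃) A₄): 41×5 by 5×46 → 41×46, cost 41·5·46 = 9430; cumulative 152110. Total 152110.
Difference: |253518 − 152110| = 101408.

101408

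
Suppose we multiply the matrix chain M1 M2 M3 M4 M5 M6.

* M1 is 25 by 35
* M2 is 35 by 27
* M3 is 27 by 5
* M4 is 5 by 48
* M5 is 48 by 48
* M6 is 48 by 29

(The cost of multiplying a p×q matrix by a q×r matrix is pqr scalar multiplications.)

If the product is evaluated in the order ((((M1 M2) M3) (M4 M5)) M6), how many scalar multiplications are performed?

79320

(M1 M2): 25×35 by 35×27 → 25×27, cost 25·35·27 = 23625
((M1 M2) M3): 25×27 by 27×5 → 25×5, cost 25·27·5 = 3375; cumulative 27000
(M4 M5): 5×48 by 48×48 → 5×48, cost 5·48·48 = 11520
(((M1 M2) M3) (M4 M5)): 25×5 by 5×48 → 25×48, cost 25·5·48 = 6000; cumulative 44520
((((M1 M2) M3) (M4 M5)) M6): 25×48 by 48×29 → 25×29, cost 25·48·29 = 34800; cumulative 79320
Total: 79320 scalar multiplications.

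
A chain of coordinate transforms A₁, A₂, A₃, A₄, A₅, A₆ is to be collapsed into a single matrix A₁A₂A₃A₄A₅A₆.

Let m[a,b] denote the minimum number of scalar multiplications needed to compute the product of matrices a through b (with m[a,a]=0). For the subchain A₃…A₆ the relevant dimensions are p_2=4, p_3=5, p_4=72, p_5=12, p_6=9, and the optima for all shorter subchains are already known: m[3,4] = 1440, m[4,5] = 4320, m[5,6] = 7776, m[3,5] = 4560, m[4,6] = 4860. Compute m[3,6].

m[3,6] = min over k∈[3,5] of m[3,k]+m[k+1,6]+p_{2}·p_k·p_{6}.
k=3: 0 + 4860 + 4·5·9 = 5040; k=4: 1440 + 7776 + 4·72·9 = 11808; k=5: 4560 + 0 + 4·12·9 = 4992.
Minimum: 4992 at k=5.

4992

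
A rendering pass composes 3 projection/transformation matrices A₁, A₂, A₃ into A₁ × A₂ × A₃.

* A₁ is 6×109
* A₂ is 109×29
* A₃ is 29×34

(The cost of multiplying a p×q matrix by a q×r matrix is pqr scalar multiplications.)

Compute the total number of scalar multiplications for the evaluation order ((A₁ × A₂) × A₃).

24882

(A₁ × A₂): 6×109 by 109×29 → 6×29, cost 6·109·29 = 18966
((A₁ × A₂) × A₃): 6×29 by 29×34 → 6×34, cost 6·29·34 = 5916; cumulative 24882
Total: 24882 scalar multiplications.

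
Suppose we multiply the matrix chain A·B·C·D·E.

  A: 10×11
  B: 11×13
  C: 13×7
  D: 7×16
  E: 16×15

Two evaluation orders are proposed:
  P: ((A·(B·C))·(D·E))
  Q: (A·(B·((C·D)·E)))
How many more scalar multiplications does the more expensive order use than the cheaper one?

3870

Order P = ((A·(B·C))·(D·E)): (B·C): 11×13 by 13×7 → 11×7, cost 11·13·7 = 1001; (A·(B·C)): 10×11 by 11×7 → 10×7, cost 10·11·7 = 770; cumulative 1771; (D·E): 7×16 by 16×15 → 7×15, cost 7·16·15 = 1680; ((A·(B·C))·(D·E)): 10×7 by 7×15 → 10×15, cost 10·7·15 = 1050; cumulative 4501. Total 4501.
Order Q = (A·(B·((C·D)·E))): (C·D): 13×7 by 7×16 → 13×16, cost 13·7·16 = 1456; ((C·D)·E): 13×16 by 16×15 → 13×15, cost 13·16·15 = 3120; cumulative 4576; (B·((C·D)·E)): 11×13 by 13×15 → 11×15, cost 11·13·15 = 2145; cumulative 6721; (A·(B·((C·D)·E))): 10×11 by 11×15 → 10×15, cost 10·11·15 = 1650; cumulative 8371. Total 8371.
Difference: |4501 − 8371| = 3870.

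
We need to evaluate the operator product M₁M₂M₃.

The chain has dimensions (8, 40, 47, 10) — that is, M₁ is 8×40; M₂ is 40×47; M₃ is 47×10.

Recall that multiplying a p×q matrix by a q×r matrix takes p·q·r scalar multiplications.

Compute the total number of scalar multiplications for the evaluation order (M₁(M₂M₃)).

(M₂M₃): 40×47 by 47×10 → 40×10, cost 40·47·10 = 18800
(M₁(M₂M₃)): 8×40 by 40×10 → 8×10, cost 8·40·10 = 3200; cumulative 22000
Total: 22000 scalar multiplications.

22000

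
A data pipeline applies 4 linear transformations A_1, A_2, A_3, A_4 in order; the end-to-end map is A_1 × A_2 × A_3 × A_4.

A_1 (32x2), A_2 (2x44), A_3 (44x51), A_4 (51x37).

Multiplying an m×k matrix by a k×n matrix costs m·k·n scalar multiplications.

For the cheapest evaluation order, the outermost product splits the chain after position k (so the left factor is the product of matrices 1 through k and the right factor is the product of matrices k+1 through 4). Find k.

Adjacent pairs: A_1A_2 = 32·2·44 = 2816; A_2A_3 = 2·44·51 = 4488; A_3A_4 = 44·51·37 = 83028.
Length 3: A_1..A_3: k=1: 0+4488+32·2·51=7752; k=2: 2816+0+32·44·51=74624 → min 7752 | A_2..A_4: k=2: 0+83028+2·44·37=86284; k=3: 4488+0+2·51·37=8262 → min 8262.
Top-level splits: k=1: (A_1..A_1)·(A_2..A_4) → 0+8262+32·2·37 = 10630; k=2: (A_1..A_2)·(A_3..A_4) → 2816+83028+32·44·37 = 137940; k=3: (A_1..A_3)·(A_4..A_4) → 7752+0+32·51·37 = 68136.
Best split is after A_1, i.e. k = 1.

1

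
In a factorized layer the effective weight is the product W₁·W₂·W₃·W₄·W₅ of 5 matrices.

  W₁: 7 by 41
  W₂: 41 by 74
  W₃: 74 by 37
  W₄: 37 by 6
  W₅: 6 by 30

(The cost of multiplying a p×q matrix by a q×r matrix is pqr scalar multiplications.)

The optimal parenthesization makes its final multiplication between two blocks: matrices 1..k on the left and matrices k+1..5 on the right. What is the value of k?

4

Adjacent pairs: W₁W₂ = 7·41·74 = 21238; W₂W₃ = 41·74·37 = 112258; W₃W₄ = 74·37·6 = 16428; W₄W₅ = 37·6·30 = 6660.
Length 3: W₁..W₃: k=1: 0+112258+7·41·37=122877; k=2: 21238+0+7·74·37=40404 → min 40404 | W₂..W₄: k=2: 0+16428+41·74·6=34632; k=3: 112258+0+41·37·6=121360 → min 34632 | W₃..W₅: k=3: 0+6660+74·37·30=88800; k=4: 16428+0+74·6·30=29748 → min 29748.
Length 4: W₁..W₄: k=1: 0+34632+7·41·6=36354; k=2: 21238+16428+7·74·6=40774; k=3: 40404+0+7·37·6=41958 → min 36354 | W₂..W₅: k=2: 0+29748+41·74·30=120768; k=3: 112258+6660+41·37·30=164428; k=4: 34632+0+41·6·30=42012 → min 42012.
Top-level splits: k=1: (W₁..W₁)·(W₂..W₅) → 0+42012+7·41·30 = 50622; k=2: (W₁..W₂)·(W₃..W₅) → 21238+29748+7·74·30 = 66526; k=3: (W₁..W₃)·(W₄..W₅) → 40404+6660+7·37·30 = 54834; k=4: (W₁..W₄)·(W₅..W₅) → 36354+0+7·6·30 = 37614.
Best split is after W₄, i.e. k = 4.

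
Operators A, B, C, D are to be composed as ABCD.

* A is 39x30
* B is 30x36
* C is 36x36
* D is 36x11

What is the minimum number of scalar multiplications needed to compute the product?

Adjacent pairs: AB = 39·30·36 = 42120; BC = 30·36·36 = 38880; CD = 36·36·11 = 14256.
Length 3: A..C: k=1: 0+38880+39·30·36=81000; k=2: 42120+0+39·36·36=92664 → min 81000 | B..D: k=2: 0+14256+30·36·11=26136; k=3: 38880+0+30·36·11=50760 → min 26136.
Length 4: A..D: k=1: 0+26136+39·30·11=39006; k=2: 42120+14256+39·36·11=71820; k=3: 81000+0+39·36·11=96444 → min 39006.
Optimal order: (A(B(CD))) with cost 39006.

39006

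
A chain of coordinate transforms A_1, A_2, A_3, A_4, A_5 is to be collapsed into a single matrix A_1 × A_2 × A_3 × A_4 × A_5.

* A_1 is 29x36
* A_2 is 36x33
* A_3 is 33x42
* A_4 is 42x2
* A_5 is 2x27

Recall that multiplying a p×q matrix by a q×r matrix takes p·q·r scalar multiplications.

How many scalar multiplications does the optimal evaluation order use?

Adjacent pairs: A_1A_2 = 29·36·33 = 34452; A_2A_3 = 36·33·42 = 49896; A_3A_4 = 33·42·2 = 2772; A_4A_5 = 42·2·27 = 2268.
Length 3: A_1..A_3: k=1: 0+49896+29·36·42=93744; k=2: 34452+0+29·33·42=74646 → min 74646 | A_2..A_4: k=2: 0+2772+36·33·2=5148; k=3: 49896+0+36·42·2=52920 → min 5148 | A_3..A_5: k=3: 0+2268+33·42·27=39690; k=4: 2772+0+33·2·27=4554 → min 4554.
Length 4: A_1..A_4: k=1: 0+5148+29·36·2=7236; k=2: 34452+2772+29·33·2=39138; k=3: 74646+0+29·42·2=77082 → min 7236 | A_2..A_5: k=2: 0+4554+36·33·27=36630; k=3: 49896+2268+36·42·27=92988; k=4: 5148+0+36·2·27=7092 → min 7092.
Length 5: A_1..A_5: k=1: 0+7092+29·36·27=35280; k=2: 34452+4554+29·33·27=64845; k=3: 74646+2268+29·42·27=109800; k=4: 7236+0+29·2·27=8802 → min 8802.
Optimal order: ((A_1 × (A_2 × (A_3 × A_4))) × A_5) with cost 8802.

8802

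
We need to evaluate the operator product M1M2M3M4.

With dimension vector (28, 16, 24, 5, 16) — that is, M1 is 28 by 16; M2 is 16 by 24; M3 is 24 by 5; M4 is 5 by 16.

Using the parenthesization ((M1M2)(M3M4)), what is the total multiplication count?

(M1M2): 28×16 by 16×24 → 28×24, cost 28·16·24 = 10752
(M3M4): 24×5 by 5×16 → 24×16, cost 24·5·16 = 1920
((M1M2)(M3M4)): 28×24 by 24×16 → 28×16, cost 28·24·16 = 10752; cumulative 23424
Total: 23424 scalar multiplications.

23424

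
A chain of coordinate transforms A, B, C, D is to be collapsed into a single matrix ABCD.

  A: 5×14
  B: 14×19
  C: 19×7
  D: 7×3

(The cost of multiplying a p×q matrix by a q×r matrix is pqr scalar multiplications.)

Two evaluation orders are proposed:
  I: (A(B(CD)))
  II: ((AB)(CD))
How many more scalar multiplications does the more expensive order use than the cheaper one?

607

Order I = (A(B(CD))): (CD): 19×7 by 7×3 → 19×3, cost 19·7·3 = 399; (B(CD)): 14×19 by 19×3 → 14×3, cost 14·19·3 = 798; cumulative 1197; (A(B(CD))): 5×14 by 14×3 → 5×3, cost 5·14·3 = 210; cumulative 1407. Total 1407.
Order II = ((AB)(CD)): (AB): 5×14 by 14×19 → 5×19, cost 5·14·19 = 1330; (CD): 19×7 by 7×3 → 19×3, cost 19·7·3 = 399; ((AB)(CD)): 5×19 by 19×3 → 5×3, cost 5·19·3 = 285; cumulative 2014. Total 2014.
Difference: |1407 − 2014| = 607.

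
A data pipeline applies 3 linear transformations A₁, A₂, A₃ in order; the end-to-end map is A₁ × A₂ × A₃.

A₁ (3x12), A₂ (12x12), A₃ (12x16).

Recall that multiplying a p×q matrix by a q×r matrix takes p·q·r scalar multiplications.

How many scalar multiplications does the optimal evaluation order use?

1008

Order (A₁ × (A₂ × A₃)): (A₂ × A₃): 12×12 by 12×16 → 12×16, cost 12·12·16 = 2304; (A₁ × (A₂ × A₃)): 3×12 by 12×16 → 3×16, cost 3·12·16 = 576; cumulative 2880. Total 2880.
Order ((A₁ × A₂) × A₃): (A₁ × A₂): 3×12 by 12×12 → 3×12, cost 3·12·12 = 432; ((A₁ × A₂) × A₃): 3×12 by 12×16 → 3×16, cost 3·12·16 = 576; cumulative 1008. Total 1008.
Minimum: 1008.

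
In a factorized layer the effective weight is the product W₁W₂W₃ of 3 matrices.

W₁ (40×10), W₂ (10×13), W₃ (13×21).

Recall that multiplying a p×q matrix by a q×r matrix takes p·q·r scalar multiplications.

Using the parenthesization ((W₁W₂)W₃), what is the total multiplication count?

16120

(W₁W₂): 40×10 by 10×13 → 40×13, cost 40·10·13 = 5200
((W₁W₂)W₃): 40×13 by 13×21 → 40×21, cost 40·13·21 = 10920; cumulative 16120
Total: 16120 scalar multiplications.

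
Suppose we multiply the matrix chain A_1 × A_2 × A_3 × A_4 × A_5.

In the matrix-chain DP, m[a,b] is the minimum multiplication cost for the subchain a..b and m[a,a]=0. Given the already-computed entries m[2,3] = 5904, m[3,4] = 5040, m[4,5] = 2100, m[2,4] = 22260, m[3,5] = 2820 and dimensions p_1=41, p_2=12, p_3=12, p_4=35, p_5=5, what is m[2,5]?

m[2,5] = min over k∈[2,4] of m[2,k]+m[k+1,5]+p_{1}·p_k·p_{5}.
k=2: 0 + 2820 + 41·12·5 = 5280; k=3: 5904 + 2100 + 41·12·5 = 10464; k=4: 22260 + 0 + 41·35·5 = 29435.
Minimum: 5280 at k=2.

5280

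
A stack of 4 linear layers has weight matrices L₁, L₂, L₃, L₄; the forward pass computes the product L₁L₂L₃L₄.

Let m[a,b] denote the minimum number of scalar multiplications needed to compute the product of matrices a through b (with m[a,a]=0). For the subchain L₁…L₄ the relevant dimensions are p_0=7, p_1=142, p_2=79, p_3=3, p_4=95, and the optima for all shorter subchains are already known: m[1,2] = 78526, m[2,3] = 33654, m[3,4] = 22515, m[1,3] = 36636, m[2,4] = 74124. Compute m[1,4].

38631

m[1,4] = min over k∈[1,3] of m[1,k]+m[k+1,4]+p_{0}·p_k·p_{4}.
k=1: 0 + 74124 + 7·142·95 = 168554; k=2: 78526 + 22515 + 7·79·95 = 153576; k=3: 36636 + 0 + 7·3·95 = 38631.
Minimum: 38631 at k=3.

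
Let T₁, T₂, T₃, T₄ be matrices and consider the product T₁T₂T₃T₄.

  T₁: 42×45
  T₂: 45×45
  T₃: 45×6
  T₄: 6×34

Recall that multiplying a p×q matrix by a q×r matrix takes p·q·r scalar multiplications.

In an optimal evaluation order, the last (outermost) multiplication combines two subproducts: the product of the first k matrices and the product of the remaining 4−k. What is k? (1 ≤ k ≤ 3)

3

Adjacent pairs: T₁T₂ = 42·45·45 = 85050; T₂T₃ = 45·45·6 = 12150; T₃T₄ = 45·6·34 = 9180.
Length 3: T₁..T₃: k=1: 0+12150+42·45·6=23490; k=2: 85050+0+42·45·6=96390 → min 23490 | T₂..T₄: k=2: 0+9180+45·45·34=78030; k=3: 12150+0+45·6·34=21330 → min 21330.
Top-level splits: k=1: (T₁..T₁)·(T₂..T₄) → 0+21330+42·45·34 = 85590; k=2: (T₁..T₂)·(T₃..T₄) → 85050+9180+42·45·34 = 158490; k=3: (T₁..T₃)·(T₄..T₄) → 23490+0+42·6·34 = 32058.
Best split is after T₃, i.e. k = 3.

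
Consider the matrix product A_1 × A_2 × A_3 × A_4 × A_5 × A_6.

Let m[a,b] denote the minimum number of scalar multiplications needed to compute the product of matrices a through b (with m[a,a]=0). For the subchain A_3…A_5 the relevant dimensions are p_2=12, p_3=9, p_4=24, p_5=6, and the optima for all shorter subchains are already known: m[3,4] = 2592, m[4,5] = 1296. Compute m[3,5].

1944

m[3,5] = min over k∈[3,4] of m[3,k]+m[k+1,5]+p_{2}·p_k·p_{5}.
k=3: 0 + 1296 + 12·9·6 = 1944; k=4: 2592 + 0 + 12·24·6 = 4320.
Minimum: 1944 at k=3.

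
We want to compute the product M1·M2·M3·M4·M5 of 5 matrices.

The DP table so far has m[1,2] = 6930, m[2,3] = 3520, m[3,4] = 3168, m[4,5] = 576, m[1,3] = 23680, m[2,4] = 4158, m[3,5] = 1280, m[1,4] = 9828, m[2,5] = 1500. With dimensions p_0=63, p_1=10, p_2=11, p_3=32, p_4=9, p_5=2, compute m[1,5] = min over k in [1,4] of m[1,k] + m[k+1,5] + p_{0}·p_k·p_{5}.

m[1,5] = min over k∈[1,4] of m[1,k]+m[k+1,5]+p_{0}·p_k·p_{5}.
k=1: 0 + 1500 + 63·10·2 = 2760; k=2: 6930 + 1280 + 63·11·2 = 9596; k=3: 23680 + 576 + 63·32·2 = 28288; k=4: 9828 + 0 + 63·9·2 = 10962.
Minimum: 2760 at k=1.

2760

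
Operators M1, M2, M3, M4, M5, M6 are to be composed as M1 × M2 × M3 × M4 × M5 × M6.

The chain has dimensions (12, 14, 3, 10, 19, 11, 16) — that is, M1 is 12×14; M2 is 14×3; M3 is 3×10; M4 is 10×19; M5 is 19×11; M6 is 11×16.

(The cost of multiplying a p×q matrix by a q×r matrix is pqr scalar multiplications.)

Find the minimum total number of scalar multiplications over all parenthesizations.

Adjacent pairs: M1M2 = 12·14·3 = 504; M2M3 = 14·3·10 = 420; M3M4 = 3·10·19 = 570; M4M5 = 10·19·11 = 2090; M5M6 = 19·11·16 = 3344.
Length 3: M1..M3: k=1: 0+420+12·14·10=2100; k=2: 504+0+12·3·10=864 → min 864 | M2..M4: k=2: 0+570+14·3·19=1368; k=3: 420+0+14·10·19=3080 → min 1368 | M3..M5: k=3: 0+2090+3·10·11=2420; k=4: 570+0+3·19·11=1197 → min 1197 | M4..M6: k=4: 0+3344+10·19·16=6384; k=5: 2090+0+10·11·16=3850 → min 3850.
Length 4: M1..M4: k=1: 0+1368+12·14·19=4560; k=2: 504+570+12·3·19=1758; k=3: 864+0+12·10·19=3144 → min 1758 | M2..M5: k=2: 0+1197+14·3·11=1659; k=3: 420+2090+14·10·11=4050; k=4: 1368+0+14·19·11=4294 → min 1659 | M3..M6: k=3: 0+3850+3·10·16=4330; k=4: 570+3344+3·19·16=4826; k=5: 1197+0+3·11·16=1725 → min 1725.
Length 5: M1..M5: k=1: 0+1659+12·14·11=3507; k=2: 504+1197+12·3·11=2097; k=3: 864+2090+12·10·11=4274; k=4: 1758+0+12·19·11=4266 → min 2097 | M2..M6: k=2: 0+1725+14·3·16=2397; k=3: 420+3850+14·10·16=6510; k=4: 1368+3344+14·19·16=8968; k=5: 1659+0+14·11·16=4123 → min 2397.
Length 6: M1..M6: k=1: 0+2397+12·14·16=5085; k=2: 504+1725+12·3·16=2805; k=3: 864+3850+12·10·16=6634; k=4: 1758+3344+12·19·16=8750; k=5: 2097+0+12·11·16=4209 → min 2805.
Optimal order: ((M1 × M2) × (((M3 × M4) × M5) × M6)) with cost 2805.

2805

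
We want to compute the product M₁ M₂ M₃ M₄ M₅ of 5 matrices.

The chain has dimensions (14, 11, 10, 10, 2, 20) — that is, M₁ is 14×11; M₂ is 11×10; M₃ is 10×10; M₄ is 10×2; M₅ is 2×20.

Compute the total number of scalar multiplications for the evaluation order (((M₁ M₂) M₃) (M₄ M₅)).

(M₁ M₂): 14×11 by 11×10 → 14×10, cost 14·11·10 = 1540
((M₁ M₂) M₃): 14×10 by 10×10 → 14×10, cost 14·10·10 = 1400; cumulative 2940
(M₄ M₅): 10×2 by 2×20 → 10×20, cost 10·2·20 = 400
(((M₁ M₂) M₃) (M₄ M₅)): 14×10 by 10×20 → 14×20, cost 14·10·20 = 2800; cumulative 6140
Total: 6140 scalar multiplications.

6140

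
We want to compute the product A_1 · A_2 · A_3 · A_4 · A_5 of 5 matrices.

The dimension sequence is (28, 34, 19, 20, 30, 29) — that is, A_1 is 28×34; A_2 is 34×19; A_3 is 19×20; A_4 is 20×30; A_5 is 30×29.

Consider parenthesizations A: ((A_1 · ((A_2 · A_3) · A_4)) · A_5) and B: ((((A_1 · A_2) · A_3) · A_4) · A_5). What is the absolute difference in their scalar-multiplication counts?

Order A = ((A_1 · ((A_2 · A_3) · A_4)) · A_5): (A_2 · A_3): 34×19 by 19×20 → 34×20, cost 34·19·20 = 12920; ((A_2 · A_3) · A_4): 34×20 by 20×30 → 34×30, cost 34·20·30 = 20400; cumulative 33320; (A_1 · ((A_2 · A_3) · A_4)): 28×34 by 34×30 → 28×30, cost 28·34·30 = 28560; cumulative 61880; ((A_1 · ((A_2 · A_3) · A_4)) · A_5): 28×30 by 30×29 → 28×29, cost 28·30·29 = 24360; cumulative 86240. Total 86240.
Order B = ((((A_1 · A_2) · A_3) · A_4) · A_5): (A_1 · A_2): 28×34 by 34×19 → 28×19, cost 28·34·19 = 18088; ((A_1 · A_2) · A_3): 28×19 by 19×20 → 28×20, cost 28·19·20 = 10640; cumulative 28728; (((A_1 · A_2) · A_3) · A_4): 28×20 by 20×30 → 28×30, cost 28·20·30 = 16800; cumulative 45528; ((((A_1 · A_2) · A_3) · A_4) · A_5): 28×30 by 30×29 → 28×29, cost 28·30·29 = 24360; cumulative 69888. Total 69888.
Difference: |86240 − 69888| = 16352.

16352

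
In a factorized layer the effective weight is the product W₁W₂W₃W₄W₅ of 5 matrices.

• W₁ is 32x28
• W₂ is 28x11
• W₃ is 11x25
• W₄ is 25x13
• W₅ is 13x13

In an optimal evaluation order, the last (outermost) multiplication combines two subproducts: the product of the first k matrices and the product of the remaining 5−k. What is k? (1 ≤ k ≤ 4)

2

Adjacent pairs: W₁W₂ = 32·28·11 = 9856; W₂W₃ = 28·11·25 = 7700; W₃W₄ = 11·25·13 = 3575; W₄W₅ = 25·13·13 = 4225.
Length 3: W₁..W₃: k=1: 0+7700+32·28·25=30100; k=2: 9856+0+32·11·25=18656 → min 18656 | W₂..W₄: k=2: 0+3575+28·11·13=7579; k=3: 7700+0+28·25·13=16800 → min 7579 | W₃..W₅: k=3: 0+4225+11·25·13=7800; k=4: 3575+0+11·13·13=5434 → min 5434.
Length 4: W₁..W₄: k=1: 0+7579+32·28·13=19227; k=2: 9856+3575+32·11·13=18007; k=3: 18656+0+32·25·13=29056 → min 18007 | W₂..W₅: k=2: 0+5434+28·11·13=9438; k=3: 7700+4225+28·25·13=21025; k=4: 7579+0+28·13·13=12311 → min 9438.
Top-level splits: k=1: (W₁..W₁)·(W₂..W₅) → 0+9438+32·28·13 = 21086; k=2: (W₁..W₂)·(W₃..W₅) → 9856+5434+32·11·13 = 19866; k=3: (W₁..W₃)·(W₄..W₅) → 18656+4225+32·25·13 = 33281; k=4: (W₁..W₄)·(W₅..W₅) → 18007+0+32·13·13 = 23415.
Best split is after W₂, i.e. k = 2.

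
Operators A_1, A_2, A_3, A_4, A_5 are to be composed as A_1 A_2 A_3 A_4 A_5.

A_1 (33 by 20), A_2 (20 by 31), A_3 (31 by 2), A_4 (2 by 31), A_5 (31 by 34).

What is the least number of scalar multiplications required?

6912

Adjacent pairs: A_1A_2 = 33·20·31 = 20460; A_2A_3 = 20·31·2 = 1240; A_3A_4 = 31·2·31 = 1922; A_4A_5 = 2·31·34 = 2108.
Length 3: A_1..A_3: k=1: 0+1240+33·20·2=2560; k=2: 20460+0+33·31·2=22506 → min 2560 | A_2..A_4: k=2: 0+1922+20·31·31=21142; k=3: 1240+0+20·2·31=2480 → min 2480 | A_3..A_5: k=3: 0+2108+31·2·34=4216; k=4: 1922+0+31·31·34=34596 → min 4216.
Length 4: A_1..A_4: k=1: 0+2480+33·20·31=22940; k=2: 20460+1922+33·31·31=54095; k=3: 2560+0+33·2·31=4606 → min 4606 | A_2..A_5: k=2: 0+4216+20·31·34=25296; k=3: 1240+2108+20·2·34=4708; k=4: 2480+0+20·31·34=23560 → min 4708.
Length 5: A_1..A_5: k=1: 0+4708+33·20·34=27148; k=2: 20460+4216+33·31·34=59458; k=3: 2560+2108+33·2·34=6912; k=4: 4606+0+33·31·34=39388 → min 6912.
Optimal order: ((A_1 (A_2 A_3)) (A_4 A_5)) with cost 6912.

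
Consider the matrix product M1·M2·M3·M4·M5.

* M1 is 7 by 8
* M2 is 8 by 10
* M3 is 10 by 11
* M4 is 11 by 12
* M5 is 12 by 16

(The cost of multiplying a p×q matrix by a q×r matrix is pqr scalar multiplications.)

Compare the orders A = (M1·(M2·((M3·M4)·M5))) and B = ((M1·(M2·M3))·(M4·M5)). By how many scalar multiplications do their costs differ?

576

Order A = (M1·(M2·((M3·M4)·M5))): (M3·M4): 10×11 by 11×12 → 10×12, cost 10·11·12 = 1320; ((M3·M4)·M5): 10×12 by 12×16 → 10×16, cost 10·12·16 = 1920; cumulative 3240; (M2·((M3·M4)·M5)): 8×10 by 10×16 → 8×16, cost 8·10·16 = 1280; cumulative 4520; (M1·(M2·((M3·M4)·M5))): 7×8 by 8×16 → 7×16, cost 7·8·16 = 896; cumulative 5416. Total 5416.
Order B = ((M1·(M2·M3))·(M4·M5)): (M2·M3): 8×10 by 10×11 → 8×11, cost 8·10·11 = 880; (M1·(M2·M3)): 7×8 by 8×11 → 7×11, cost 7·8·11 = 616; cumulative 1496; (M4·M5): 11×12 by 12×16 → 11×16, cost 11·12·16 = 2112; ((M1·(M2·M3))·(M4·M5)): 7×11 by 11×16 → 7×16, cost 7·11·16 = 1232; cumulative 4840. Total 4840.
Difference: |5416 − 4840| = 576.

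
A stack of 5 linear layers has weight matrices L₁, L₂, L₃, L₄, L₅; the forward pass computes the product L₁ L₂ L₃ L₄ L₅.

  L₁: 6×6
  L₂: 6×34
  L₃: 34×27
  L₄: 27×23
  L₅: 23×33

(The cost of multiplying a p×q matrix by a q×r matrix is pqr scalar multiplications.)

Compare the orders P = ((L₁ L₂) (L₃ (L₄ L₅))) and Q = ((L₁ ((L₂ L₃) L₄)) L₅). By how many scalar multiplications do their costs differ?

Order P = ((L₁ L₂) (L₃ (L₄ L₅))): (L₁ L₂): 6×6 by 6×34 → 6×34, cost 6·6·34 = 1224; (L₄ L₅): 27×23 by 23×33 → 27×33, cost 27·23·33 = 20493; (L₃ (L₄ L₅)): 34×27 by 27×33 → 34×33, cost 34·27·33 = 30294; cumulative 50787; ((L₁ L₂) (L₃ (L₄ L₅))): 6×34 by 34×33 → 6×33, cost 6·34·33 = 6732; cumulative 58743. Total 58743.
Order Q = ((L₁ ((L₂ L₃) L₄)) L₅): (L₂ L₃): 6×34 by 34×27 → 6×27, cost 6·34·27 = 5508; ((L₂ L₃) L₄): 6×27 by 27×23 → 6×23, cost 6·27·23 = 3726; cumulative 9234; (L₁ ((L₂ L₃) L₄)): 6×6 by 6×23 → 6×23, cost 6·6·23 = 828; cumulative 10062; ((L₁ ((L₂ L₃) L₄)) L₅): 6×23 by 23×33 → 6×33, cost 6·23·33 = 4554; cumulative 14616. Total 14616.
Difference: |58743 − 14616| = 44127.

44127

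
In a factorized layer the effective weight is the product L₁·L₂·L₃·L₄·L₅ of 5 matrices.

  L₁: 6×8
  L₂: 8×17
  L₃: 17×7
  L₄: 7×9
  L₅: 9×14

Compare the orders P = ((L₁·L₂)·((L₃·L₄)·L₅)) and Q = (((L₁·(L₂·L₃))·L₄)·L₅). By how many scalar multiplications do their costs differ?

Order P = ((L₁·L₂)·((L₃·L₄)·L₅)): (L₁·L₂): 6×8 by 8×17 → 6×17, cost 6·8·17 = 816; (L₃·L₄): 17×7 by 7×9 → 17×9, cost 17·7·9 = 1071; ((L₃·L₄)·L₅): 17×9 by 9×14 → 17×14, cost 17·9·14 = 2142; cumulative 3213; ((L₁·L₂)·((L₃·L₄)·L₅)): 6×17 by 17×14 → 6×14, cost 6·17·14 = 1428; cumulative 5457. Total 5457.
Order Q = (((L₁·(L₂·L₃))·L₄)·L₅): (L₂·L₃): 8×17 by 17×7 → 8×7, cost 8·17·7 = 952; (L₁·(L₂·L₃)): 6×8 by 8×7 → 6×7, cost 6·8·7 = 336; cumulative 1288; ((L₁·(L₂·L₃))·L₄): 6×7 by 7×9 → 6×9, cost 6·7·9 = 378; cumulative 1666; (((L₁·(L₂·L₃))·L₄)·L₅): 6×9 by 9×14 → 6×14, cost 6·9·14 = 756; cumulative 2422. Total 2422.
Difference: |5457 − 2422| = 3035.

3035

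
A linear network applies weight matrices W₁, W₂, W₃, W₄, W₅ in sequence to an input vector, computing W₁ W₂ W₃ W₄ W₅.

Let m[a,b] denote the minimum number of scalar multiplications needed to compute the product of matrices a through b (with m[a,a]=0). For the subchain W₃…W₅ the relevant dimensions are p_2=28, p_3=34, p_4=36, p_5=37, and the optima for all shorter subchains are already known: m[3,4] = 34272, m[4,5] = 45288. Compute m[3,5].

71568

m[3,5] = min over k∈[3,4] of m[3,k]+m[k+1,5]+p_{2}·p_k·p_{5}.
k=3: 0 + 45288 + 28·34·37 = 80512; k=4: 34272 + 0 + 28·36·37 = 71568.
Minimum: 71568 at k=4.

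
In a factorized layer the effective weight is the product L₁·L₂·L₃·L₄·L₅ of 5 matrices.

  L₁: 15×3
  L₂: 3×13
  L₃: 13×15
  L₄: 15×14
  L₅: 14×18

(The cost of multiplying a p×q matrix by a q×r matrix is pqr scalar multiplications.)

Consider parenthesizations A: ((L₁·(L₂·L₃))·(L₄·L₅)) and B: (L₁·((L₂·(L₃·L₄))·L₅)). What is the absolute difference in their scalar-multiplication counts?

4248

Order A = ((L₁·(L₂·L₃))·(L₄·L₅)): (L₂·L₃): 3×13 by 13×15 → 3×15, cost 3·13·15 = 585; (L₁·(L₂·L₃)): 15×3 by 3×15 → 15×15, cost 15·3·15 = 675; cumulative 1260; (L₄·L₅): 15×14 by 14×18 → 15×18, cost 15·14·18 = 3780; ((L₁·(L₂·L₃))·(L₄·L₅)): 15×15 by 15×18 → 15×18, cost 15·15·18 = 4050; cumulative 9090. Total 9090.
Order B = (L₁·((L₂·(L₃·L₄))·L₅)): (L₃·L₄): 13×15 by 15×14 → 13×14, cost 13·15·14 = 2730; (L₂·(L₃·L₄)): 3×13 by 13×14 → 3×14, cost 3·13·14 = 546; cumulative 3276; ((L₂·(L₃·L₄))·L₅): 3×14 by 14×18 → 3×18, cost 3·14·18 = 756; cumulative 4032; (L₁·((L₂·(L₃·L₄))·L₅)): 15×3 by 3×18 → 15×18, cost 15·3·18 = 810; cumulative 4842. Total 4842.
Difference: |9090 − 4842| = 4248.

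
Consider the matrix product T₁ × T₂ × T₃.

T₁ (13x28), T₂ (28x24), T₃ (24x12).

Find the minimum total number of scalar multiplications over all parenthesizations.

Order (T₁ × (T₂ × T₃)): (T₂ × T₃): 28×24 by 24×12 → 28×12, cost 28·24·12 = 8064; (T₁ × (T₂ × T₃)): 13×28 by 28×12 → 13×12, cost 13·28·12 = 4368; cumulative 12432. Total 12432.
Order ((T₁ × T₂) × T₃): (T₁ × T₂): 13×28 by 28×24 → 13×24, cost 13·28·24 = 8736; ((T₁ × T₂) × T₃): 13×24 by 24×12 → 13×12, cost 13·24·12 = 3744; cumulative 12480. Total 12480.
Minimum: 12432.

12432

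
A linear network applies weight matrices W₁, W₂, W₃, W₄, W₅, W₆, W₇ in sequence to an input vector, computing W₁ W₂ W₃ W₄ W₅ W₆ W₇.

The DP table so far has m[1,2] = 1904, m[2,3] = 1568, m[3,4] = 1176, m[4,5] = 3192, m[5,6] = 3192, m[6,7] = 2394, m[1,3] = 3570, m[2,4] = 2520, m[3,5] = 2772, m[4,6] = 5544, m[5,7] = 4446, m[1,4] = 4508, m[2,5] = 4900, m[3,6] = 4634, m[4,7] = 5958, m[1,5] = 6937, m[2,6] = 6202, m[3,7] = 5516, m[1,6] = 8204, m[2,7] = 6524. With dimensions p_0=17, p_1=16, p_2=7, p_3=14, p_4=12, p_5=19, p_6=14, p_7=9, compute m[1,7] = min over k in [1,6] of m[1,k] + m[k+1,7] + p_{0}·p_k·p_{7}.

m[1,7] = min over k∈[1,6] of m[1,k]+m[k+1,7]+p_{0}·p_k·p_{7}.
k=1: 0 + 6524 + 17·16·9 = 8972; k=2: 1904 + 5516 + 17·7·9 = 8491; k=3: 3570 + 5958 + 17·14·9 = 11670; k=4: 4508 + 4446 + 17·12·9 = 10790; k=5: 6937 + 2394 + 17·19·9 = 12238; k=6: 8204 + 0 + 17·14·9 = 10346.
Minimum: 8491 at k=2.

8491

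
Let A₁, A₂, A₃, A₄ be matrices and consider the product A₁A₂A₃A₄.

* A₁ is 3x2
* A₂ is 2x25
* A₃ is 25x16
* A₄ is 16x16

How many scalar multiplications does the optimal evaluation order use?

Adjacent pairs: A₁A₂ = 3·2·25 = 150; A₂A₃ = 2·25·16 = 800; A₃A₄ = 25·16·16 = 6400.
Length 3: A₁..A₃: k=1: 0+800+3·2·16=896; k=2: 150+0+3·25·16=1350 → min 896 | A₂..A₄: k=2: 0+6400+2·25·16=7200; k=3: 800+0+2·16·16=1312 → min 1312.
Length 4: A₁..A₄: k=1: 0+1312+3·2·16=1408; k=2: 150+6400+3·25·16=7750; k=3: 896+0+3·16·16=1664 → min 1408.
Optimal order: (A₁((A₂A₃)A₄)) with cost 1408.

1408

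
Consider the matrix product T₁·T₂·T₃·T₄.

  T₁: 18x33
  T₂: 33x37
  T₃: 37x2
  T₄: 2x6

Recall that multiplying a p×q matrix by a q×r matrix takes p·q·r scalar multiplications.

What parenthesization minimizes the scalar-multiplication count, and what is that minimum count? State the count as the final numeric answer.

3846

Adjacent pairs: T₁T₂ = 18·33·37 = 21978; T₂T₃ = 33·37·2 = 2442; T₃T₄ = 37·2·6 = 444.
Length 3: T₁..T₃: k=1: 0+2442+18·33·2=3630; k=2: 21978+0+18·37·2=23310 → min 3630 | T₂..T₄: k=2: 0+444+33·37·6=7770; k=3: 2442+0+33·2·6=2838 → min 2838.
Length 4: T₁..T₄: k=1: 0+2838+18·33·6=6402; k=2: 21978+444+18·37·6=26418; k=3: 3630+0+18·2·6=3846 → min 3846.
Optimal parenthesization: ((T₁·(T₂·T₃))·T₄) with cost 3846.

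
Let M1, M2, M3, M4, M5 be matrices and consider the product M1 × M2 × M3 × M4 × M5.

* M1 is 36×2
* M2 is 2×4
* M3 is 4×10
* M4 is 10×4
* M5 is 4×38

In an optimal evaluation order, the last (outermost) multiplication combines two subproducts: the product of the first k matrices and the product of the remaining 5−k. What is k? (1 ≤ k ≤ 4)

Adjacent pairs: M1M2 = 36·2·4 = 288; M2M3 = 2·4·10 = 80; M3M4 = 4·10·4 = 160; M4M5 = 10·4·38 = 1520.
Length 3: M1..M3: k=1: 0+80+36·2·10=800; k=2: 288+0+36·4·10=1728 → min 800 | M2..M4: k=2: 0+160+2·4·4=192; k=3: 80+0+2·10·4=160 → min 160 | M3..M5: k=3: 0+1520+4·10·38=3040; k=4: 160+0+4·4·38=768 → min 768.
Length 4: M1..M4: k=1: 0+160+36·2·4=448; k=2: 288+160+36·4·4=1024; k=3: 800+0+36·10·4=2240 → min 448 | M2..M5: k=2: 0+768+2·4·38=1072; k=3: 80+1520+2·10·38=2360; k=4: 160+0+2·4·38=464 → min 464.
Top-level splits: k=1: (M1..M1)·(M2..M5) → 0+464+36·2·38 = 3200; k=2: (M1..M2)·(M3..M5) → 288+768+36·4·38 = 6528; k=3: (M1..M3)·(M4..M5) → 800+1520+36·10·38 = 16000; k=4: (M1..M4)·(M5..M5) → 448+0+36·4·38 = 5920.
Best split is after M1, i.e. k = 1.

1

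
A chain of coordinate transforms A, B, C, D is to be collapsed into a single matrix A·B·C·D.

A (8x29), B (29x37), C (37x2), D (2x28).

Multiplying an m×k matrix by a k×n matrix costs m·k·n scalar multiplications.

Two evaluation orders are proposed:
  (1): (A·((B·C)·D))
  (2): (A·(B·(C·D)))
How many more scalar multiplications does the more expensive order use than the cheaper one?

28346

Order (1) = (A·((B·C)·D)): (B·C): 29×37 by 37×2 → 29×2, cost 29·37·2 = 2146; ((B·C)·D): 29×2 by 2×28 → 29×28, cost 29·2·28 = 1624; cumulative 3770; (A·((B·C)·D)): 8×29 by 29×28 → 8×28, cost 8·29·28 = 6496; cumulative 10266. Total 10266.
Order (2) = (A·(B·(C·D))): (C·D): 37×2 by 2×28 → 37×28, cost 37·2·28 = 2072; (B·(C·D)): 29×37 by 37×28 → 29×28, cost 29·37·28 = 30044; cumulative 32116; (A·(B·(C·D))): 8×29 by 29×28 → 8×28, cost 8·29·28 = 6496; cumulative 38612. Total 38612.
Difference: |10266 − 38612| = 28346.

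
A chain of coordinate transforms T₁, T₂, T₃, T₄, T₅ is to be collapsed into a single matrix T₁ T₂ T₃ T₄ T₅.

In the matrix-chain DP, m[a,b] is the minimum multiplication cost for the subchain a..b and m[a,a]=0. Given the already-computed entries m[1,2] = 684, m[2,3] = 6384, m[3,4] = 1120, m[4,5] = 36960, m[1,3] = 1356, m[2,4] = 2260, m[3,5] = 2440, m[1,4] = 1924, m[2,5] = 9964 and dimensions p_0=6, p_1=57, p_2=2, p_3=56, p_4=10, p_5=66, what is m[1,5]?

m[1,5] = min over k∈[1,4] of m[1,k]+m[k+1,5]+p_{0}·p_k·p_{5}.
k=1: 0 + 9964 + 6·57·66 = 32536; k=2: 684 + 2440 + 6·2·66 = 3916; k=3: 1356 + 36960 + 6·56·66 = 60492; k=4: 1924 + 0 + 6·10·66 = 5884.
Minimum: 3916 at k=2.

3916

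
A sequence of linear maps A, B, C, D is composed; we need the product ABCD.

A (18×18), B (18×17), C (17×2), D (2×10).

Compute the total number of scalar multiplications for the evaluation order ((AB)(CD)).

(AB): 18×18 by 18×17 → 18×17, cost 18·18·17 = 5508
(CD): 17×2 by 2×10 → 17×10, cost 17·2·10 = 340
((AB)(CD)): 18×17 by 17×10 → 18×10, cost 18·17·10 = 3060; cumulative 8908
Total: 8908 scalar multiplications.

8908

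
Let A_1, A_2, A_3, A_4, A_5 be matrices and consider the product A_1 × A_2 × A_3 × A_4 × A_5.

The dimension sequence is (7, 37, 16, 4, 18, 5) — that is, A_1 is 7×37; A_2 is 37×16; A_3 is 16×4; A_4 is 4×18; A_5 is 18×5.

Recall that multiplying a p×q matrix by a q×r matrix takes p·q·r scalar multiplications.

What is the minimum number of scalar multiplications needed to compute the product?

3904

Adjacent pairs: A_1A_2 = 7·37·16 = 4144; A_2A_3 = 37·16·4 = 2368; A_3A_4 = 16·4·18 = 1152; A_4A_5 = 4·18·5 = 360.
Length 3: A_1..A_3: k=1: 0+2368+7·37·4=3404; k=2: 4144+0+7·16·4=4592 → min 3404 | A_2..A_4: k=2: 0+1152+37·16·18=11808; k=3: 2368+0+37·4·18=5032 → min 5032 | A_3..A_5: k=3: 0+360+16·4·5=680; k=4: 1152+0+16·18·5=2592 → min 680.
Length 4: A_1..A_4: k=1: 0+5032+7·37·18=9694; k=2: 4144+1152+7·16·18=7312; k=3: 3404+0+7·4·18=3908 → min 3908 | A_2..A_5: k=2: 0+680+37·16·5=3640; k=3: 2368+360+37·4·5=3468; k=4: 5032+0+37·18·5=8362 → min 3468.
Length 5: A_1..A_5: k=1: 0+3468+7·37·5=4763; k=2: 4144+680+7·16·5=5384; k=3: 3404+360+7·4·5=3904; k=4: 3908+0+7·18·5=4538 → min 3904.
Optimal order: ((A_1 × (A_2 × A_3)) × (A_4 × A_5)) with cost 3904.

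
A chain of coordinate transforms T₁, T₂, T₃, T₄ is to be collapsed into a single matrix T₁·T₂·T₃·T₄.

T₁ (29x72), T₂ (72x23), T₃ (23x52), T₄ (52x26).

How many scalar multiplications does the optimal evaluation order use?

96462

Adjacent pairs: T₁T₂ = 29·72·23 = 48024; T₂T₃ = 72·23·52 = 86112; T₃T₄ = 23·52·26 = 31096.
Length 3: T₁..T₃: k=1: 0+86112+29·72·52=194688; k=2: 48024+0+29·23·52=82708 → min 82708 | T₂..T₄: k=2: 0+31096+72·23·26=74152; k=3: 86112+0+72·52·26=183456 → min 74152.
Length 4: T₁..T₄: k=1: 0+74152+29·72·26=128440; k=2: 48024+31096+29·23·26=96462; k=3: 82708+0+29·52·26=121916 → min 96462.
Optimal order: ((T₁·T₂)·(T₃·T₄)) with cost 96462.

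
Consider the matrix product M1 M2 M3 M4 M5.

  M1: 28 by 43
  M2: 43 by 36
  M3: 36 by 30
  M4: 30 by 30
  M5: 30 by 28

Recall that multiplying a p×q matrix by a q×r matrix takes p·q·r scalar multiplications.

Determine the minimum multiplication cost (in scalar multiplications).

Adjacent pairs: M1M2 = 28·43·36 = 43344; M2M3 = 43·36·30 = 46440; M3M4 = 36·30·30 = 32400; M4M5 = 30·30·28 = 25200.
Length 3: M1..M3: k=1: 0+46440+28·43·30=82560; k=2: 43344+0+28·36·30=73584 → min 73584 | M2..M4: k=2: 0+32400+43·36·30=78840; k=3: 46440+0+43·30·30=85140 → min 78840 | M3..M5: k=3: 0+25200+36·30·28=55440; k=4: 32400+0+36·30·28=62640 → min 55440.
Length 4: M1..M4: k=1: 0+78840+28·43·30=114960; k=2: 43344+32400+28·36·30=105984; k=3: 73584+0+28·30·30=98784 → min 98784 | M2..M5: k=2: 0+55440+43·36·28=98784; k=3: 46440+25200+43·30·28=107760; k=4: 78840+0+43·30·28=114960 → min 98784.
Length 5: M1..M5: k=1: 0+98784+28·43·28=132496; k=2: 43344+55440+28·36·28=127008; k=3: 73584+25200+28·30·28=122304; k=4: 98784+0+28·30·28=122304 → min 122304.
Optimal order: (((M1 M2) M3) (M4 M5)) with cost 122304.

122304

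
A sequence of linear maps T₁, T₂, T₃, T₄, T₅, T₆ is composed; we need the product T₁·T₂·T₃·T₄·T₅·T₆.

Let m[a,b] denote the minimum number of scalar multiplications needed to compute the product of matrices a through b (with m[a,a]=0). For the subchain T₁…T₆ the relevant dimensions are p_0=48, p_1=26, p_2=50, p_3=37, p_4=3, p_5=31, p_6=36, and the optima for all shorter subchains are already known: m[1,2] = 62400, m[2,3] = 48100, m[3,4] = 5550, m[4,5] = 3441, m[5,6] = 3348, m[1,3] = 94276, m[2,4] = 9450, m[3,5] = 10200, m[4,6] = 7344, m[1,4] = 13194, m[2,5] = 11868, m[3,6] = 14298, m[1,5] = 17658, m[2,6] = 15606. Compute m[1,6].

m[1,6] = min over k∈[1,5] of m[1,k]+m[k+1,6]+p_{0}·p_k·p_{6}.
k=1: 0 + 15606 + 48·26·36 = 60534; k=2: 62400 + 14298 + 48·50·36 = 163098; k=3: 94276 + 7344 + 48·37·36 = 165556; k=4: 13194 + 3348 + 48·3·36 = 21726; k=5: 17658 + 0 + 48·31·36 = 71226.
Minimum: 21726 at k=4.

21726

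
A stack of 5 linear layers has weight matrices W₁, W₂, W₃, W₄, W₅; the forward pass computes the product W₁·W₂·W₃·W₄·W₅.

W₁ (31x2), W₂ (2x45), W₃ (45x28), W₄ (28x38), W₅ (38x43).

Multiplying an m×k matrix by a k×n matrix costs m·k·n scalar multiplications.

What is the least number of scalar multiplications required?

10582

Adjacent pairs: W₁W₂ = 31·2·45 = 2790; W₂W₃ = 2·45·28 = 2520; W₃W₄ = 45·28·38 = 47880; W₄W₅ = 28·38·43 = 45752.
Length 3: W₁..W₃: k=1: 0+2520+31·2·28=4256; k=2: 2790+0+31·45·28=41850 → min 4256 | W₂..W₄: k=2: 0+47880+2·45·38=51300; k=3: 2520+0+2·28·38=4648 → min 4648 | W₃..W₅: k=3: 0+45752+45·28·43=99932; k=4: 47880+0+45·38·43=121410 → min 99932.
Length 4: W₁..W₄: k=1: 0+4648+31·2·38=7004; k=2: 2790+47880+31·45·38=103680; k=3: 4256+0+31·28·38=37240 → min 7004 | W₂..W₅: k=2: 0+99932+2·45·43=103802; k=3: 2520+45752+2·28·43=50680; k=4: 4648+0+2·38·43=7916 → min 7916.
Length 5: W₁..W₅: k=1: 0+7916+31·2·43=10582; k=2: 2790+99932+31·45·43=162707; k=3: 4256+45752+31·28·43=87332; k=4: 7004+0+31·38·43=57658 → min 10582.
Optimal order: (W₁·(((W₂·W₃)·W₄)·W₅)) with cost 10582.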